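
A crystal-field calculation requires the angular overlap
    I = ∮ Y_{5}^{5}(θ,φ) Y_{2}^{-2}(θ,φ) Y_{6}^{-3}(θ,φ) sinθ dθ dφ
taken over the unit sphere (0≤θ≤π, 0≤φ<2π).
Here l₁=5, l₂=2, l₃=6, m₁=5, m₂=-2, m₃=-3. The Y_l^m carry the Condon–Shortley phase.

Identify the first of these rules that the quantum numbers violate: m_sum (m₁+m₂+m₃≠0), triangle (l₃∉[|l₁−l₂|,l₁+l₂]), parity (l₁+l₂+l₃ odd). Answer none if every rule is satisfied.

azimuthal sum: 5 − 2 − 3 = 0  ✓
3 ≤ 6 ≤ 7 (triangle on l)  ✓
L = 5 + 2 + 6 = 13 (odd)  ✗

parity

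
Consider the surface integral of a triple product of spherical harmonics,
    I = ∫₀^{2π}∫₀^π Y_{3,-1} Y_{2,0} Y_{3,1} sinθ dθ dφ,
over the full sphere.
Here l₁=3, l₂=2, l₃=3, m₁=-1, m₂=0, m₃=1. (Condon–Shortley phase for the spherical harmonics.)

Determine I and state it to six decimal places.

m-sum 0 ✓  L=8 even ✓  1≤3≤5 ✓
Π(2lᵢ+1) = 7×5×7 = 245
triangle coeff Δ(3,2,3) = 1/3780
Σ_t [0,2]: t=0:+1/24 t=1:−1/4 t=2:+1/24 = -1/6
(3j)²=4/105 [(3 2 3; 0 0 0)], sign=+1
Σ_t [0,2]: t=0:+1/96 t=1:−1/6 t=2:+1/16 = -3/32
(3j)²=3/140 [(3 2 3; -1 0 1)], sign=-1
⇒ 4πI² = 1/5
I = (-1)√(1/5/(4π)) = -0.12615663

-0.126157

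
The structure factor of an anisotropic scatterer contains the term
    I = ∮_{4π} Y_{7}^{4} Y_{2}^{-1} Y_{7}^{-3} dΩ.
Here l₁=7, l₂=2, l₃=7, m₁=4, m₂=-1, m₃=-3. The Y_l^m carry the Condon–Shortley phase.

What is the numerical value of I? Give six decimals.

m-sum 0 ✓  L=16 even ✓  5≤7≤9 ✓
Π(2lᵢ+1) = 15×5×15 = 1125
triangle coeff Δ(7,2,7) = 1/185640
Σ_t [0,2]: t=0:+1/2419200 t=1:−1/518400 t=2:+1/2419200 = -1/907200
(3j)²=56/3315 [(7 2 7; 0 0 0)], sign=+1
Σ_t [0,1]: t=0:+1/4354560 t=1:−1/14515200 = 1/6220800
(3j)²=77/4420 [(7 2 7; 4 -1 -3)], sign=+1
⇒ 4πI² = 16170/48841
I = (+1)√(16170/48841/(4π)) = 0.16231468

0.162315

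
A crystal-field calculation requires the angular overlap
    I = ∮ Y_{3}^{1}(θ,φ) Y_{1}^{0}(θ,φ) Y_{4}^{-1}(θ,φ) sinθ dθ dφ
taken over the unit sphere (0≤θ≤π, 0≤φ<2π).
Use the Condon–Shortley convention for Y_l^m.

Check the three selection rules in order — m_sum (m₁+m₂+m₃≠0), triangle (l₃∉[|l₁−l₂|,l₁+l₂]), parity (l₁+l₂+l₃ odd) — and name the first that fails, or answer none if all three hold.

Σmᵢ = 0  ✓
l₃∈[|l₁−l₂|,l₁+l₂]=[2,4], have l₃=4  ✓
Σlᵢ = 8 ⇒ even  ✓

none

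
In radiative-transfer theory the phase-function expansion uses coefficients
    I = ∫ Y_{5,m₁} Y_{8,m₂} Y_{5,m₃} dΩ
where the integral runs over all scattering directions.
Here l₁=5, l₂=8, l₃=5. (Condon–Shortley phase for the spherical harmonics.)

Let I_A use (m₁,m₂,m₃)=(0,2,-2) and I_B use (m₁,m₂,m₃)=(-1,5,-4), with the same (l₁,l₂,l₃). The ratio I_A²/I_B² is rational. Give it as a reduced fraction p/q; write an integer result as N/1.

Shared (l₁,l₂,l₃)=(5,8,5): N and (l;000)² cancel in I_A²/I_B².
A: Δ = 8!·2!·8!/19! = 1/37413090; Racah Σ t=3..5: t=3:−1/7257600 t=4:+1/829440 t=5:−1/1036800 = 1/9676800; ⇒ 3j(5 8 5; 0 2 -2)² = 15/46189, sgn -1
B: Δ = 8!·2!·8!/19! = 1/37413090; Racah Σ t=5..6: t=5:−1/29030400 t=6:+1/14515200 = 1/29030400; ⇒ 3j(5 8 5; -1 5 -4)² = 12/1615, sgn -1
I_A²/I_B² = (15/46189)/(12/1615) = 25/572

25/572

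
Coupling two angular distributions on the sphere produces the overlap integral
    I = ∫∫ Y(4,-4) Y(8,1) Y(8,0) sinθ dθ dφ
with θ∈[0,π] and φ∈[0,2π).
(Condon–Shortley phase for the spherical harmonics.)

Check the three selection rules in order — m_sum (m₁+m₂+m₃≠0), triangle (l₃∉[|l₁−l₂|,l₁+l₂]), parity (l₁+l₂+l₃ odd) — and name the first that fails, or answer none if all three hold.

m_sum

Σmᵢ = -3  ✗
l₃∈[|l₁−l₂|,l₁+l₂]=[4,12], have l₃=8
Σlᵢ = 20 ⇒ even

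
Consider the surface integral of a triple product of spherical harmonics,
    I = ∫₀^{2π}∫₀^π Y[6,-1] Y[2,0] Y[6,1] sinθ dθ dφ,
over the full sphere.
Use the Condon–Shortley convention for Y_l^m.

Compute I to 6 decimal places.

m-sum 0 ✓  L=14 even ✓  4≤6≤8 ✓
Π(2lᵢ+1) = 13×5×13 = 845
triangle coeff Δ(6,2,6) = 1/90090
Σ_t [0,2]: t=0:+1/69120 t=1:−1/14400 t=2:+1/69120 = -7/172800
(3j)²=14/715 [(6 2 6; 0 0 0)], sign=-1
Σ_t [0,2]: t=0:+1/120960 t=1:−1/17280 t=2:+1/57600 = -13/403200
(3j)²=13/770 [(6 2 6; -1 0 1)], sign=+1
⇒ 4πI² = 169/605
I = (-1)√(169/605/(4π)) = -0.14909419

-0.149094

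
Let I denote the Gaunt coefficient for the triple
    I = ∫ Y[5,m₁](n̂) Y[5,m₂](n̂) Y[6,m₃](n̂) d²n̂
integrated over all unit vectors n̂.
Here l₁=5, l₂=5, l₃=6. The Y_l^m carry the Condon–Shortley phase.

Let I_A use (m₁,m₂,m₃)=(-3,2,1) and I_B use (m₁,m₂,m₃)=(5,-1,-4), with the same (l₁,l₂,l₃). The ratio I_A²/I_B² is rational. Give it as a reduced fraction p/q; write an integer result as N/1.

Same 5,5,6: normalisation and zero-m 3j drop out of the ratio.
A: Δ: 4! 6! 6! / 17! → 1/28588560; sum: t=2:+1/345600 t=3:−1/34560 t=4:+1/41472 = -1/518400; 3j²(5 5 6; -3 2 1) = Δ·Π!·Σ² = 7/36465  (sign +1)
B: Δ: 4! 6! 6! / 17! → 1/28588560; sum: t=0:+1/829440 = 1/829440; 3j²(5 5 6; 5 -1 -4) = Δ·Π!·Σ² = 225/9724  (sign +1)
I_A²/I_B² = (7/36465)/(225/9724) = 28/3375

28/3375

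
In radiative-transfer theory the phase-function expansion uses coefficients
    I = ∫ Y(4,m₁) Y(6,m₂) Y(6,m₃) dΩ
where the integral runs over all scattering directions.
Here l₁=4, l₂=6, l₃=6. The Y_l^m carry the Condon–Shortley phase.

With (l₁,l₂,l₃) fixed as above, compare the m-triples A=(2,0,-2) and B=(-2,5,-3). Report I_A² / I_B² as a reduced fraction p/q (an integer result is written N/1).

l's match ⇒ only the (l;m) 3-j factors differ between A and B.
A: triangle coeff Δ(4,6,6) = 1/15315300; Σ_t [0,2]: t=0:+1/138240 t=1:−1/25920 t=2:+1/55296 = -11/829440; (3j)²=11/1326 [(4 6 6; 2 0 -2)], sign=-1
B: triangle coeff Δ(4,6,6) = 1/15315300; Σ_t [3,4]: t=3:−1/1451520 t=4:+1/483840 = 1/725760; (3j)²=24/1547 [(4 6 6; -2 5 -3)], sign=-1
I_A²/I_B² = (11/1326)/(24/1547) = 77/144

77/144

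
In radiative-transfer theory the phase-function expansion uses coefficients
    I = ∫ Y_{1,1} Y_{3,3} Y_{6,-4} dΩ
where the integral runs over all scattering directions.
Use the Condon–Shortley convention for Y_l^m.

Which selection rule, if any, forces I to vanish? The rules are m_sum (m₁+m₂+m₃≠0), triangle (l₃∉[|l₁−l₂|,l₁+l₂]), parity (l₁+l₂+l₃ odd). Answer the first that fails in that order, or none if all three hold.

triangle

m₁+m₂+m₃ = 1 + 3 − 4 = 0  ✓
triangle: |1−3|=2 ≤ l₃=6 ≤ 1+3=4  ✗
parity: l₁+l₂+l₃ = 10 is even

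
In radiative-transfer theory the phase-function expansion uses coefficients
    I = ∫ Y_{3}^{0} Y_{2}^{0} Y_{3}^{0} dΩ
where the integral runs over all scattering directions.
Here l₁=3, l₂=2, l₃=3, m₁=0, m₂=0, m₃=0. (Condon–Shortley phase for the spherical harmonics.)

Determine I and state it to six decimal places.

0.168209

Checks pass: Σm=0; 8 even; l₃=3∈[1,5].
(2·3+1)(2·2+1)(2·3+1) = 245
Δ: 2! 4! 2! / 9! → 1/3780
sum: t=0:+1/24 t=1:−1/4 t=2:+1/24 = -1/6
3j²(3 2 3; 0 0 0) = Δ·Π!·Σ² = 4/105  (sign +1)
(m-triple is (0,0,0) — same symbol as above.)
combine: 4πI² = 245·4/105·4/105 = 16/45
take √, sign +1: I = 0.16820883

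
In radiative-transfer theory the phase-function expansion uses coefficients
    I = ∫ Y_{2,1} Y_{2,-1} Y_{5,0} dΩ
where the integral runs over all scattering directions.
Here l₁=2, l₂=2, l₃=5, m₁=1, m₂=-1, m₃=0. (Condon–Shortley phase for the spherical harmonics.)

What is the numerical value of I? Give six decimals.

|2−2|≤5≤2+2 violated ⇒ I = 0

0.000000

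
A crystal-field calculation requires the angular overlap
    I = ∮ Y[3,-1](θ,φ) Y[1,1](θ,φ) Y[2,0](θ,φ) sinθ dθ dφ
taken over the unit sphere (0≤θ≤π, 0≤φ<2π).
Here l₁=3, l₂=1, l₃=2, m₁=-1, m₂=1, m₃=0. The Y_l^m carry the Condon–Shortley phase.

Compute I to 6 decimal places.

Checks pass: Σm=0; 6 even; l₃=2∈[2,4].
(2·3+1)(2·1+1)(2·2+1) = 105
Δ: 2! 4! 0! / 7! → 1/105
sum: t=1:−1/4 = -1/4
3j²(3 1 2; 0 0 0) = Δ·Π!·Σ² = 3/35  (sign -1)
sum: t=2:+1/8 = 1/8
3j²(3 1 2; -1 1 0) = Δ·Π!·Σ² = 2/35  (sign +1)
combine: 4πI² = 105·3/35·2/35 = 18/35
take √, sign -1: I = -0.20230066

-0.202301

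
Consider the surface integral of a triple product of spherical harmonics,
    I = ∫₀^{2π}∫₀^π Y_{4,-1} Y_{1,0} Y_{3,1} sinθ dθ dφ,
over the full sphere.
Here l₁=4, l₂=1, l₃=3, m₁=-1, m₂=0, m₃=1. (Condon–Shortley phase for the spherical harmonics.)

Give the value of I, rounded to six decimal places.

-0.238414

Rules hold: Σm=0, L=8 even, 3≤3≤5.
N = 9·3·7 = 189
Δ = 2!·6!·0!/9! = 1/252
Racah Σ t=1..1: t=1:−1/36 = -1/36
⇒ 3j(4 1 3; 0 0 0)² = 4/63, sgn +1
Racah Σ t=1..1: t=1:−1/48 = -1/48
⇒ 3j(4 1 3; -1 0 1)² = 5/84, sgn -1
4πI² = N·(3j₀)²·(3jₘ)² = 5/7
I = -1·√(0.714286/4π) = -0.23841361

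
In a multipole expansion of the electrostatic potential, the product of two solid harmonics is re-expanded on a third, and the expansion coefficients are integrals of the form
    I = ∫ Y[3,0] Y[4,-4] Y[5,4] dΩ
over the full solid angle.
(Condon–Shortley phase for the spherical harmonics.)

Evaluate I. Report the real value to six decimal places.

-0.207724

m-sum 0 ✓  L=12 even ✓  1≤5≤7 ✓
Π(2lᵢ+1) = 7×9×11 = 693
triangle coeff Δ(3,4,5) = 1/180180
Σ_t [0,2]: t=0:+1/576 t=1:−1/144 t=2:+1/576 = -1/288
(3j)²=20/1001 [(3 4 5; 0 0 0)], sign=+1
Σ_t [0,0]: t=0:+1/8640 = 1/8640
(3j)²=28/715 [(3 4 5; 0 -4 4)], sign=-1
⇒ 4πI² = 1008/1859
I = (-1)√(1008/1859/(4π)) = -0.20772350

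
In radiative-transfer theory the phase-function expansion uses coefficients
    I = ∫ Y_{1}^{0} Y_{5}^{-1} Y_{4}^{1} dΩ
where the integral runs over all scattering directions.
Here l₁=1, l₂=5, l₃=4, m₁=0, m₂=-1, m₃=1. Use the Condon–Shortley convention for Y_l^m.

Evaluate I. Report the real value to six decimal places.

Checks pass: Σm=0; 10 even; l₃=4∈[4,6].
(2·1+1)(2·5+1)(2·4+1) = 297
Δ: 2! 0! 8! / 11! → 1/495
sum: t=1:−1/576 = -1/576
3j²(1 5 4; 0 0 0) = Δ·Π!·Σ² = 5/99  (sign -1)
sum: t=1:−1/720 = -1/720
3j²(1 5 4; 0 -1 1) = Δ·Π!·Σ² = 8/165  (sign +1)
combine: 4πI² = 297·5/99·8/165 = 8/11
take √, sign -1: I = -0.24057125

-0.240571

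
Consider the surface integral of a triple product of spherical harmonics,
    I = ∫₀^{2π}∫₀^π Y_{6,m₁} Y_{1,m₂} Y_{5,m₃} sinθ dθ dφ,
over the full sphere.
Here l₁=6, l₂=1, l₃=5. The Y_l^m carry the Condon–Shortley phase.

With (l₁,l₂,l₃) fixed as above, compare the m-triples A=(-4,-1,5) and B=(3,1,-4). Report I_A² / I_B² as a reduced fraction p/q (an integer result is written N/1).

Same 6,1,5: normalisation and zero-m 3j drop out of the ratio.
A: Δ: 2! 10! 0! / 13! → 1/858; sum: t=0:+1/7257600 = 1/7257600; 3j²(6 1 5; -4 -1 5) = Δ·Π!·Σ² = 1/858  (sign +1)
B: Δ: 2! 10! 0! / 13! → 1/858; sum: t=2:+1/725760 = 1/725760; 3j²(6 1 5; 3 1 -4) = Δ·Π!·Σ² = 1/286  (sign -1)
I_A²/I_B² = (1/858)/(1/286) = 1/3

1/3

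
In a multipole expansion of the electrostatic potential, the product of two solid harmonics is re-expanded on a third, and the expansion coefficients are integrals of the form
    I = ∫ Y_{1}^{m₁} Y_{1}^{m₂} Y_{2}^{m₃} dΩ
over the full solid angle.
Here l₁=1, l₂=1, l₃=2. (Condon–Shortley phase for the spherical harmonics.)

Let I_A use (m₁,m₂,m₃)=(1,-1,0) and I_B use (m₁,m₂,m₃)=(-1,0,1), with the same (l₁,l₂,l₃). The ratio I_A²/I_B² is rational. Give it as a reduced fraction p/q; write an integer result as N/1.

l's match ⇒ only the (l;m) 3-j factors differ between A and B.
A: triangle coeff Δ(1,1,2) = 1/30; Σ_t [0,0]: t=0:+1/4 = 1/4; (3j)²=1/30 [(1 1 2; 1 -1 0)], sign=+1
B: triangle coeff Δ(1,1,2) = 1/30; Σ_t [0,0]: t=0:+1/2 = 1/2; (3j)²=1/10 [(1 1 2; -1 0 1)], sign=-1
I_A²/I_B² = (1/30)/(1/10) = 1/3

1/3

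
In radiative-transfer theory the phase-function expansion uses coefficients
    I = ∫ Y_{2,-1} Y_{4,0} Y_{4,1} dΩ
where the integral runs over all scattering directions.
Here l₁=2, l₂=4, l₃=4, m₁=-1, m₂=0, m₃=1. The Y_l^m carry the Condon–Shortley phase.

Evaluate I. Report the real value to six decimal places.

m-sum 0 ✓  L=10 even ✓  2≤4≤6 ✓
Π(2lᵢ+1) = 5×9×9 = 405
triangle coeff Δ(2,4,4) = 1/13860
Σ_t [0,2]: t=0:+1/192 t=1:−1/36 t=2:+1/192 = -5/288
(3j)²=20/693 [(2 4 4; 0 0 0)], sign=-1
Σ_t [1,2]: t=1:−1/72 t=2:+1/96 = -1/288
(3j)²=1/462 [(2 4 4; -1 0 1)], sign=+1
⇒ 4πI² = 150/5929
I = (-1)√(150/5929/(4π)) = -0.04486937

-0.044869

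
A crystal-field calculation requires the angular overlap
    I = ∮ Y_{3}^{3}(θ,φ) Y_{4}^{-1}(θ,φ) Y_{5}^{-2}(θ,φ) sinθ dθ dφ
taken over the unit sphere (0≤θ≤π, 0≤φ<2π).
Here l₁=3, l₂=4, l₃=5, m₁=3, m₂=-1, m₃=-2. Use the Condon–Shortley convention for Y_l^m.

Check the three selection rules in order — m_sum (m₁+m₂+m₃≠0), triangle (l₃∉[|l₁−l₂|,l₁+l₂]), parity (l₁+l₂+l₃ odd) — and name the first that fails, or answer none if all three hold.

m₁+m₂+m₃ = 3 − 1 − 2 = 0  ✓
triangle: |3−4|=1 ≤ l₃=5 ≤ 3+4=7  ✓
parity: l₁+l₂+l₃ = 12 is even  ✓

none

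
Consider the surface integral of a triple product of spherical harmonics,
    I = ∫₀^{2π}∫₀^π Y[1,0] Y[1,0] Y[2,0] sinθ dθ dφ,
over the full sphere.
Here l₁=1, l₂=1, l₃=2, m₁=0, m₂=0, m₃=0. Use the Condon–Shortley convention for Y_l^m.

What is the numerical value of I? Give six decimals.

Rules hold: Σm=0, L=4 even, 0≤2≤2.
N = 3·3·5 = 45
Δ = 0!·2!·2!/5! = 1/30
Racah Σ t=0..0: t=0:+1/1 = 1/1
⇒ 3j(1 1 2; 0 0 0)² = 2/15, sgn +1
(m-triple is (0,0,0) — same symbol as above.)
4πI² = N·(3j₀)²·(3jₘ)² = 4/5
I = +1·√(0.8/4π) = 0.25231325

0.252313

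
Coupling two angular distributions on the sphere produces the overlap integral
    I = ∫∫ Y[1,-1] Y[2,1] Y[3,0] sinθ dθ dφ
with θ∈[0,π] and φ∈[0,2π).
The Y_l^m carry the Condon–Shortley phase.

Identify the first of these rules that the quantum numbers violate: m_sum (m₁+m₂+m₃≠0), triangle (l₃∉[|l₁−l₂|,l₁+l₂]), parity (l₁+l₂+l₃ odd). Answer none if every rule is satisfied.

none

azimuthal sum: -1 + 1 + 0 = 0  ✓
1 ≤ 3 ≤ 3 (triangle on l)  ✓
L = 1 + 2 + 3 = 6 (even)  ✓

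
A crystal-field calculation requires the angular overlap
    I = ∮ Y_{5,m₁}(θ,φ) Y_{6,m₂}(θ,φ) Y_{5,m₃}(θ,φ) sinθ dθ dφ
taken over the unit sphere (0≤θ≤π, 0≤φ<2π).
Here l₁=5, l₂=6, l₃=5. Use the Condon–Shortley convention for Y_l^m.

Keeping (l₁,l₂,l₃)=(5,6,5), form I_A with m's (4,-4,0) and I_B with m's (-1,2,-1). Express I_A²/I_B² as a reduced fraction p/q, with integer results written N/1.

3/7

Shared (l₁,l₂,l₃)=(5,6,5): N and (l;000)² cancel in I_A²/I_B².
A: Δ = 6!·4!·6!/17! = 1/28588560; Racah Σ t=0..1: t=0:+1/207360 t=1:−1/345600 = 1/518400; ⇒ 3j(5 6 5; 4 -4 0)² = 12/2431, sgn -1
B: Δ = 6!·4!·6!/17! = 1/28588560; Racah Σ t=2..6: t=2:+1/829440 t=3:−1/25920 t=4:+1/9216 t=5:−1/25920 t=6:+1/829440 = 7/207360; ⇒ 3j(5 6 5; -1 2 -1)² = 28/2431, sgn +1
I_A²/I_B² = (12/2431)/(28/2431) = 3/7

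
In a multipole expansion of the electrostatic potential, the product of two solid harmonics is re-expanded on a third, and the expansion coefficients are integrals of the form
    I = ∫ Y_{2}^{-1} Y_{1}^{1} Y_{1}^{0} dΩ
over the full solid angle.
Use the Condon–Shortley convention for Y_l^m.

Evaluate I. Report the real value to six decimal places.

-0.218510

Rules hold: Σm=0, L=4 even, 1≤1≤3.
N = 5·3·3 = 45
Δ = 2!·2!·0!/5! = 1/30
Racah Σ t=1..1: t=1:−1/1 = -1/1
⇒ 3j(2 1 1; 0 0 0)² = 2/15, sgn +1
Racah Σ t=2..2: t=2:+1/2 = 1/2
⇒ 3j(2 1 1; -1 1 0)² = 1/10, sgn -1
4πI² = N·(3j₀)²·(3jₘ)² = 3/5
I = -1·√(0.6/4π) = -0.21850969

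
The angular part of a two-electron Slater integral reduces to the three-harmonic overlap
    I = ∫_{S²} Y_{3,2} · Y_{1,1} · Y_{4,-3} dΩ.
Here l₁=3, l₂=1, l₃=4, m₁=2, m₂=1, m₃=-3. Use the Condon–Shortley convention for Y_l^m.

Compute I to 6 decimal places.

Rules hold: Σm=0, L=8 even, 2≤4≤4.
N = 7·3·9 = 189
Δ = 0!·6!·2!/9! = 1/252
Racah Σ t=0..0: t=0:+1/36 = 1/36
⇒ 3j(3 1 4; 0 0 0)² = 4/63, sgn +1
Racah Σ t=0..0: t=0:+1/240 = 1/240
⇒ 3j(3 1 4; 2 1 -3)² = 1/12, sgn -1
4πI² = N·(3j₀)²·(3jₘ)² = 1/1
I = -1·√(1/4π) = -0.28209479

-0.282095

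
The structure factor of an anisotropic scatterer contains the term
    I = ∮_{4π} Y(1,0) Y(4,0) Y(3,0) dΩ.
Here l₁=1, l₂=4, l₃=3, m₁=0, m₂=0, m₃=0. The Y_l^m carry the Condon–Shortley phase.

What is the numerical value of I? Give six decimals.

0.246233

Checks pass: Σm=0; 8 even; l₃=3∈[3,5].
(2·1+1)(2·4+1)(2·3+1) = 189
Δ: 2! 0! 6! / 9! → 1/252
sum: t=1:−1/36 = -1/36
3j²(1 4 3; 0 0 0) = Δ·Π!·Σ² = 4/63  (sign +1)
(m-triple is (0,0,0) — same symbol as above.)
combine: 4πI² = 189·4/63·4/63 = 16/21
take √, sign +1: I = 0.24623252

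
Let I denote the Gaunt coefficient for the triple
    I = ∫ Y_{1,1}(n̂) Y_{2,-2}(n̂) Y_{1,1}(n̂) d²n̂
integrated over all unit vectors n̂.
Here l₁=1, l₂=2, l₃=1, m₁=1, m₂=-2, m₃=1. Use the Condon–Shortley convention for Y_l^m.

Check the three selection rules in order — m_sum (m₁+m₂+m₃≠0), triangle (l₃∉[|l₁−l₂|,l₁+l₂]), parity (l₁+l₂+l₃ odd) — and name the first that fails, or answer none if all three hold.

azimuthal sum: 1 − 2 + 1 = 0  ✓
1 ≤ 1 ≤ 3 (triangle on l)  ✓
L = 1 + 2 + 1 = 4 (even)  ✓

none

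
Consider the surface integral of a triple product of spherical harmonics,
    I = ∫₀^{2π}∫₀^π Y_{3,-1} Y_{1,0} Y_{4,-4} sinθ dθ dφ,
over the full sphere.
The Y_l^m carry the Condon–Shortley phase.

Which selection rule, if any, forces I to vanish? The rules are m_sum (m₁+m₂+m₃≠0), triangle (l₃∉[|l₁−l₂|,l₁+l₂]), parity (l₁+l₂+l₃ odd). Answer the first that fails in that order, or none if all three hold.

m₁+m₂+m₃ = -1 + 0 − 4 = -5  ✗
triangle: |3−1|=2 ≤ l₃=4 ≤ 3+1=4
parity: l₁+l₂+l₃ = 8 is even

m_sum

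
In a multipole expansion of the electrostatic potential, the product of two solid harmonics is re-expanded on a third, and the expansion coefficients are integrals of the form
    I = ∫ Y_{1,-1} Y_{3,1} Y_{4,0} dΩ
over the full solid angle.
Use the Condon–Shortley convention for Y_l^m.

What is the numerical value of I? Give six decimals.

0.150786

Rules hold: Σm=0, L=8 even, 2≤4≤4.
N = 3·7·9 = 189
Δ = 0!·2!·6!/9! = 1/252
Racah Σ t=0..0: t=0:+1/36 = 1/36
⇒ 3j(1 3 4; 0 0 0)² = 4/63, sgn +1
Racah Σ t=0..0: t=0:+1/96 = 1/96
⇒ 3j(1 3 4; -1 1 0)² = 1/42, sgn +1
4πI² = N·(3j₀)²·(3jₘ)² = 2/7
I = +1·√(0.285714/4π) = 0.15078601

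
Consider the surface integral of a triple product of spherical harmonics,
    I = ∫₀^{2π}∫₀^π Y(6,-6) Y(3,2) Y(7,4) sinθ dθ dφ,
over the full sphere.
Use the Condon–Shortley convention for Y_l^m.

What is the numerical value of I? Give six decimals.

m-sum 0 ✓  L=16 even ✓  3≤7≤9 ✓
Π(2lᵢ+1) = 13×7×15 = 1365
triangle coeff Δ(6,3,7) = 1/2042040
Σ_t [0,2]: t=0:+1/207360 t=1:−1/57600 t=2:+1/207360 = -1/129600
(3j)²=168/12155 [(6 3 7; 0 0 0)], sign=+1
Σ_t [2,2]: t=2:+1/43545600 = 1/43545600
(3j)²=11/3094 [(6 3 7; -6 2 4)], sign=-1
⇒ 4πI² = 252/3757
I = (-1)√(252/3757/(4π)) = -0.07305917

-0.073059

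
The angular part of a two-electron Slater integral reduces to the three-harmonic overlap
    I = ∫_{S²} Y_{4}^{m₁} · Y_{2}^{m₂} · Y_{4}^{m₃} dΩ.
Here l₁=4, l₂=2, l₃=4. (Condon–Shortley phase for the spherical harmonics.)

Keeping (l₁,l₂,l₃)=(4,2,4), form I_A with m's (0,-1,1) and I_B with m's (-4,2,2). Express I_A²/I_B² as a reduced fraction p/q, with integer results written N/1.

5/28

Same 4,2,4: normalisation and zero-m 3j drop out of the ratio.
A: Δ: 2! 6! 2! / 11! → 1/13860; sum: t=0:+1/96 t=1:−1/72 = -1/288; 3j²(4 2 4; 0 -1 1) = Δ·Π!·Σ² = 1/462  (sign +1)
B: Δ: 2! 6! 2! / 11! → 1/13860; sum: t=2:+1/2880 = 1/2880; 3j²(4 2 4; -4 2 2) = Δ·Π!·Σ² = 2/165  (sign +1)
I_A²/I_B² = (1/462)/(2/165) = 5/28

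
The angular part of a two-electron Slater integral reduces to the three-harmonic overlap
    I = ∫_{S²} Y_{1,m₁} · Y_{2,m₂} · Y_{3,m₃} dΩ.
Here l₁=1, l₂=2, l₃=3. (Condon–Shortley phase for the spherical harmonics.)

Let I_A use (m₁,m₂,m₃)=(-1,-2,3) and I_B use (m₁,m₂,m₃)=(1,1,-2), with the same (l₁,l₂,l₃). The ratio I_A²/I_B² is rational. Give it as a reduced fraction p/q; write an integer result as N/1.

Same 1,2,3: normalisation and zero-m 3j drop out of the ratio.
A: Δ: 0! 2! 4! / 7! → 1/105; sum: t=0:+1/48 = 1/48; 3j²(1 2 3; -1 -2 3) = Δ·Π!·Σ² = 1/7  (sign +1)
B: Δ: 0! 2! 4! / 7! → 1/105; sum: t=0:+1/12 = 1/12; 3j²(1 2 3; 1 1 -2) = Δ·Π!·Σ² = 2/21  (sign -1)
I_A²/I_B² = (1/7)/(2/21) = 3/2

3/2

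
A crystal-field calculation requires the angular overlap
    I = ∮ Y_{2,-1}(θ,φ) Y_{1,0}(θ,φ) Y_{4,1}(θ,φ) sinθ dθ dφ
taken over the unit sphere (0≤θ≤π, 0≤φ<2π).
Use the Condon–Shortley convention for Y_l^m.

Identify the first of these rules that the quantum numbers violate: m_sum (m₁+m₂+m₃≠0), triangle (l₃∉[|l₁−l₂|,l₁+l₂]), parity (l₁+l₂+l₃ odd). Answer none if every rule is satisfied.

triangle

m₁+m₂+m₃ = -1 + 0 + 1 = 0  ✓
triangle: |2−1|=1 ≤ l₃=4 ≤ 2+1=3  ✗
parity: l₁+l₂+l₃ = 7 is odd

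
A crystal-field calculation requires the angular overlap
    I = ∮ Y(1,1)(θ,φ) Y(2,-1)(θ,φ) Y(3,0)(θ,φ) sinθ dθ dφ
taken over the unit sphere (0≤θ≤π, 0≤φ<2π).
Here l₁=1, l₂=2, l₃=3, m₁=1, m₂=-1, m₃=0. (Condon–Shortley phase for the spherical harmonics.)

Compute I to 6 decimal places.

Checks pass: Σm=0; 6 even; l₃=3∈[1,3].
(2·1+1)(2·2+1)(2·3+1) = 105
Δ: 0! 2! 4! / 7! → 1/105
sum: t=0:+1/4 = 1/4
3j²(1 2 3; 0 0 0) = Δ·Π!·Σ² = 3/35  (sign -1)
sum: t=0:+1/12 = 1/12
3j²(1 2 3; 1 -1 0) = Δ·Π!·Σ² = 1/35  (sign -1)
combine: 4πI² = 105·3/35·1/35 = 9/35
take √, sign +1: I = 0.14304817

0.143048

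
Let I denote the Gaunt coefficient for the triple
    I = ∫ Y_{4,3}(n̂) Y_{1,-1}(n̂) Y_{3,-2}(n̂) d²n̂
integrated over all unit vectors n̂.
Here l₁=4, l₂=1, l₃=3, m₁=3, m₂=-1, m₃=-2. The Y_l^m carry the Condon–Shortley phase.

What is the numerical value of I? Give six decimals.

-0.282095

Checks pass: Σm=0; 8 even; l₃=3∈[3,5].
(2·4+1)(2·1+1)(2·3+1) = 189
Δ: 2! 6! 0! / 9! → 1/252
sum: t=1:−1/36 = -1/36
3j²(4 1 3; 0 0 0) = Δ·Π!·Σ² = 4/63  (sign +1)
sum: t=0:+1/240 = 1/240
3j²(4 1 3; 3 -1 -2) = Δ·Π!·Σ² = 1/12  (sign -1)
combine: 4πI² = 189·4/63·1/12 = 1/1
take √, sign -1: I = -0.28209479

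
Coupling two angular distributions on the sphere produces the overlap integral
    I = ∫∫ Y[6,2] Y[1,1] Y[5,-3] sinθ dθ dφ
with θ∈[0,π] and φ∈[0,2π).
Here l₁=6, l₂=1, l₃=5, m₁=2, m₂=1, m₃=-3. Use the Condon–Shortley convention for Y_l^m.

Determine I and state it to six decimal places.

0.100084

Rules hold: Σm=0, L=12 even, 5≤5≤7.
N = 13·3·11 = 429
Δ = 2!·10!·0!/13! = 1/858
Racah Σ t=1..1: t=1:−1/14400 = -1/14400
⇒ 3j(6 1 5; 0 0 0)² = 6/143, sgn +1
Racah Σ t=2..2: t=2:+1/161280 = 1/161280
⇒ 3j(6 1 5; 2 1 -3)² = 1/143, sgn +1
4πI² = N·(3j₀)²·(3jₘ)² = 18/143
I = +1·√(0.125874/4π) = 0.10008369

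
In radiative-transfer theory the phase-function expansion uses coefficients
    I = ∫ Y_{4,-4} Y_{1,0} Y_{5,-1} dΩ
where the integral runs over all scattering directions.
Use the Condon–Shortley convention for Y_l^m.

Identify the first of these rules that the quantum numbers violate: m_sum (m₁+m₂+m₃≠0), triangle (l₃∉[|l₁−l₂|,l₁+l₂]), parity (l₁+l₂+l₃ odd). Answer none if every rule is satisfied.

m_sum

m₁+m₂+m₃ = -4 + 0 − 1 = -5  ✗
triangle: |4−1|=3 ≤ l₃=5 ≤ 4+1=5
parity: l₁+l₂+l₃ = 10 is even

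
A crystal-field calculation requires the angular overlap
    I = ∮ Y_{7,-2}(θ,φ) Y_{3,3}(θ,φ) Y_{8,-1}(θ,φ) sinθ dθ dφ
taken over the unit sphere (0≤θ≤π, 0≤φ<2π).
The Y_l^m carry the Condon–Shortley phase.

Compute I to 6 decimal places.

m-sum 0 ✓  L=18 even ✓  4≤8≤10 ✓
Π(2lᵢ+1) = 15×7×17 = 1785
triangle coeff Δ(7,3,8) = 1/5290740
Σ_t [0,2]: t=0:+1/7257600 t=1:−1/2073600 t=2:+1/7257600 = -1/4838400
(3j)²=252/20995 [(7 3 8; 0 0 0)], sign=-1
Σ_t [2,2]: t=2:+1/29030400 = 1/29030400
(3j)²=54/4199 [(7 3 8; -2 3 -1)], sign=-1
⇒ 4πI² = 285768/1037153
I = (+1)√(285768/1037153/(4π)) = 0.14807456

0.148075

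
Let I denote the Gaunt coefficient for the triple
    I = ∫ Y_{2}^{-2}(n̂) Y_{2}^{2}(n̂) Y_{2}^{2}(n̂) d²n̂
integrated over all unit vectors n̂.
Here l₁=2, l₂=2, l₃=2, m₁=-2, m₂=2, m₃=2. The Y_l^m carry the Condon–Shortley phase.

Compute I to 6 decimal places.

0.000000

-2 + 2 + 2 = 2 ≠ 0: azimuthal integral kills it; I = 0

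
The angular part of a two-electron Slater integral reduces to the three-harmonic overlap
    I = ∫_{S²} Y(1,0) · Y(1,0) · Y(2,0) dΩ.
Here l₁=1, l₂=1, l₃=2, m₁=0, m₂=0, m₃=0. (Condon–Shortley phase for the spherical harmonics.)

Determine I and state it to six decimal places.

0.252313

Rules hold: Σm=0, L=4 even, 0≤2≤2.
N = 3·3·5 = 45
Δ = 0!·2!·2!/5! = 1/30
Racah Σ t=0..0: t=0:+1/1 = 1/1
⇒ 3j(1 1 2; 0 0 0)² = 2/15, sgn +1
(m-triple is (0,0,0) — same symbol as above.)
4πI² = N·(3j₀)²·(3jₘ)² = 4/5
I = +1·√(0.8/4π) = 0.25231325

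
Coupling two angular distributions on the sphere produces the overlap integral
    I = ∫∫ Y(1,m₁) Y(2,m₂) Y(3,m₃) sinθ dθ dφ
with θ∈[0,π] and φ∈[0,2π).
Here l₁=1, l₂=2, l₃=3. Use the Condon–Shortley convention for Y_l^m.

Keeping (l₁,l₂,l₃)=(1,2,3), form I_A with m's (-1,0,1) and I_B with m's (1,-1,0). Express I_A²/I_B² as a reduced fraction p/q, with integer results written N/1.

Shared (l₁,l₂,l₃)=(1,2,3): N and (l;000)² cancel in I_A²/I_B².
A: Δ = 0!·2!·4!/7! = 1/105; Racah Σ t=0..0: t=0:+1/8 = 1/8; ⇒ 3j(1 2 3; -1 0 1)² = 2/35, sgn +1
B: Δ = 0!·2!·4!/7! = 1/105; Racah Σ t=0..0: t=0:+1/12 = 1/12; ⇒ 3j(1 2 3; 1 -1 0)² = 1/35, sgn -1
I_A²/I_B² = (2/35)/(1/35) = 2/1

2/1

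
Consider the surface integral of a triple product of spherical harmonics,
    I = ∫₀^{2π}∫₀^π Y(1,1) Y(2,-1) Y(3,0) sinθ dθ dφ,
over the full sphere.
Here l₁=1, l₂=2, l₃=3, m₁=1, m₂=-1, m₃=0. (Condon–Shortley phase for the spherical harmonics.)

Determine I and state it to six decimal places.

Checks pass: Σm=0; 6 even; l₃=3∈[1,3].
(2·1+1)(2·2+1)(2·3+1) = 105
Δ: 0! 2! 4! / 7! → 1/105
sum: t=0:+1/4 = 1/4
3j²(1 2 3; 0 0 0) = Δ·Π!·Σ² = 3/35  (sign -1)
sum: t=0:+1/12 = 1/12
3j²(1 2 3; 1 -1 0) = Δ·Π!·Σ² = 1/35  (sign -1)
combine: 4πI² = 105·3/35·1/35 = 9/35
take √, sign +1: I = 0.14304817

0.143048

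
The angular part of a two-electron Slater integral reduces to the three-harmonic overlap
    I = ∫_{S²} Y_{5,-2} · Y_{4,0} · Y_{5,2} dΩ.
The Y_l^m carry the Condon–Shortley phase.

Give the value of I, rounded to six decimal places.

m-sum 0 ✓  L=14 even ✓  1≤5≤9 ✓
Π(2lᵢ+1) = 11×9×11 = 1089
triangle coeff Δ(5,4,5) = 1/3153150
Σ_t [0,4]: t=0:+1/69120 t=1:−1/1728 t=2:+1/576 t=3:−1/1728 t=4:+1/69120 = 7/11520
(3j)²=2/143 [(5 4 5; 0 0 0)], sign=-1
Σ_t [1,4]: t=1:−1/25920 t=2:+1/1920 t=3:−1/1728 t=4:+1/20736 = -1/20736
(3j)²=1/2574 [(5 4 5; -2 0 2)], sign=+1
⇒ 4πI² = 1/169
I = (-1)√(1/169/(4π)) = -0.02169960

-0.021700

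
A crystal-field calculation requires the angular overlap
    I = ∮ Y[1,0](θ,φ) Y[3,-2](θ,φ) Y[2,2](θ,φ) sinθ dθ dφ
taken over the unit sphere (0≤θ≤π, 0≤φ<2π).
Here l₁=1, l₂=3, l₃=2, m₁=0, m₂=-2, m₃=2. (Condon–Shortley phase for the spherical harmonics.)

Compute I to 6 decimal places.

m-sum 0 ✓  L=6 even ✓  2≤2≤4 ✓
Π(2lᵢ+1) = 3×7×5 = 105
triangle coeff Δ(1,3,2) = 1/105
Σ_t [1,1]: t=1:−1/4 = -1/4
(3j)²=3/35 [(1 3 2; 0 0 0)], sign=-1
Σ_t [1,1]: t=1:−1/24 = -1/24
(3j)²=1/21 [(1 3 2; 0 -2 2)], sign=-1
⇒ 4πI² = 3/7
I = (+1)√(3/7/(4π)) = 0.18467439

0.184674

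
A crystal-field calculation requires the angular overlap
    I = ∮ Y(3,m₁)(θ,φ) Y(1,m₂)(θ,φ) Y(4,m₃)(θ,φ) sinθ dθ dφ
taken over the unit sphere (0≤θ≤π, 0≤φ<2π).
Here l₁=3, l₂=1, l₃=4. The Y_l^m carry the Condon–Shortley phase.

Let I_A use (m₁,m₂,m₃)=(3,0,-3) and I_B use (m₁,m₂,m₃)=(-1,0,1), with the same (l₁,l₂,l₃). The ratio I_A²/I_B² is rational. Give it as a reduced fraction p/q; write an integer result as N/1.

7/15

Shared (l₁,l₂,l₃)=(3,1,4): N and (l;000)² cancel in I_A²/I_B².
A: Δ = 0!·6!·2!/9! = 1/252; Racah Σ t=0..0: t=0:+1/720 = 1/720; ⇒ 3j(3 1 4; 3 0 -3)² = 1/36, sgn -1
B: Δ = 0!·6!·2!/9! = 1/252; Racah Σ t=0..0: t=0:+1/48 = 1/48; ⇒ 3j(3 1 4; -1 0 1)² = 5/84, sgn -1
I_A²/I_B² = (1/36)/(5/84) = 7/15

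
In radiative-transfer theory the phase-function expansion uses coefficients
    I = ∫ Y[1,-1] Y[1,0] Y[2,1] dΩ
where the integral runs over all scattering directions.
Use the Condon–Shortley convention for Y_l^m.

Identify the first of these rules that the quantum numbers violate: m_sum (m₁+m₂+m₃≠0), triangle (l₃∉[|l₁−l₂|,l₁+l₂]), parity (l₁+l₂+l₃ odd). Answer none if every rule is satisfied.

none

Σmᵢ = 0  ✓
l₃∈[|l₁−l₂|,l₁+l₂]=[0,2], have l₃=2  ✓
Σlᵢ = 4 ⇒ even  ✓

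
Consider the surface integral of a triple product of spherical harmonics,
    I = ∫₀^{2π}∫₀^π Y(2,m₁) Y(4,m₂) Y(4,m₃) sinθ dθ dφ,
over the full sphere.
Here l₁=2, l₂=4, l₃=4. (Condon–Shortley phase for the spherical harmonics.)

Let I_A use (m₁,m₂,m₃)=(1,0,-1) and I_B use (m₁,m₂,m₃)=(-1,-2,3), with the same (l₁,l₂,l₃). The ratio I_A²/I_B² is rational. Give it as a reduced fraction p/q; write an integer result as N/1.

2/35

Same 2,4,4: normalisation and zero-m 3j drop out of the ratio.
A: Δ: 2! 2! 6! / 11! → 1/13860; sum: t=0:+1/96 t=1:−1/72 = -1/288; 3j²(2 4 4; 1 0 -1) = Δ·Π!·Σ² = 1/462  (sign +1)
B: Δ: 2! 2! 6! / 11! → 1/13860; sum: t=1:−1/240 t=2:+1/1440 = -1/288; 3j²(2 4 4; -1 -2 3) = Δ·Π!·Σ² = 5/132  (sign +1)
I_A²/I_B² = (1/462)/(5/132) = 2/35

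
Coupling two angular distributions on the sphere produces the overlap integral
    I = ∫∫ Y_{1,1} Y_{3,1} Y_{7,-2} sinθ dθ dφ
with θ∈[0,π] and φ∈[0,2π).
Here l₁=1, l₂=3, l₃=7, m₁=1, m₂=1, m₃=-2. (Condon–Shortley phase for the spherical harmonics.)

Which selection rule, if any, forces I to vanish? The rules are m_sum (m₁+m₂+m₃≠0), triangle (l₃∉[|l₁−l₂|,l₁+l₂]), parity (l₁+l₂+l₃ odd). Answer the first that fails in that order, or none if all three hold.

triangle

Σmᵢ = 0  ✓
l₃∈[|l₁−l₂|,l₁+l₂]=[2,4], have l₃=7  ✗
Σlᵢ = 11 ⇒ odd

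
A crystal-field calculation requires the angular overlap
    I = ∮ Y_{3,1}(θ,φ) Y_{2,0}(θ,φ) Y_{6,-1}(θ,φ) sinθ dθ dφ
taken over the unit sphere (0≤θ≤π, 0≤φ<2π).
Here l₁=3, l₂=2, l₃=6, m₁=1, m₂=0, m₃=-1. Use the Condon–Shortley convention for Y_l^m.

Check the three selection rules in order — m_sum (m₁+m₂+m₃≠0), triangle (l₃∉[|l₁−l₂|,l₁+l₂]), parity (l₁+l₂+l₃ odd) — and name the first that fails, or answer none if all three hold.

Σmᵢ = 0  ✓
l₃∈[|l₁−l₂|,l₁+l₂]=[1,5], have l₃=6  ✗
Σlᵢ = 11 ⇒ odd

triangle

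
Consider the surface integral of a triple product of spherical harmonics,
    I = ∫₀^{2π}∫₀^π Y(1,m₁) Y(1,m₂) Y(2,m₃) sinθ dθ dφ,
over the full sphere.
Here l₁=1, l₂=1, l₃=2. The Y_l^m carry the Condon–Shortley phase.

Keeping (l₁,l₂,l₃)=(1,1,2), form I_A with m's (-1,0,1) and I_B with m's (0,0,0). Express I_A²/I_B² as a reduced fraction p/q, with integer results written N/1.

Same 1,1,2: normalisation and zero-m 3j drop out of the ratio.
A: Δ: 0! 2! 2! / 5! → 1/30; sum: t=0:+1/2 = 1/2; 3j²(1 1 2; -1 0 1) = Δ·Π!·Σ² = 1/10  (sign -1)
B: Δ: 0! 2! 2! / 5! → 1/30; sum: t=0:+1/1 = 1/1; 3j²(1 1 2; 0 0 0) = Δ·Π!·Σ² = 2/15  (sign +1)
I_A²/I_B² = (1/10)/(2/15) = 3/4

3/4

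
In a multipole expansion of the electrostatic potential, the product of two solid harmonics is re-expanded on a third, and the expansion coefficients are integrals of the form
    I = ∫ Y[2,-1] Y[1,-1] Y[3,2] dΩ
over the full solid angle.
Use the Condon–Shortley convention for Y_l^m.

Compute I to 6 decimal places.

m-sum 0 ✓  L=6 even ✓  1≤3≤3 ✓
Π(2lᵢ+1) = 5×3×7 = 105
triangle coeff Δ(2,1,3) = 1/105
Σ_t [0,0]: t=0:+1/4 = 1/4
(3j)²=3/35 [(2 1 3; 0 0 0)], sign=-1
Σ_t [0,0]: t=0:+1/12 = 1/12
(3j)²=2/21 [(2 1 3; -1 -1 2)], sign=-1
⇒ 4πI² = 6/7
I = (+1)√(6/7/(4π)) = 0.26116903

0.261169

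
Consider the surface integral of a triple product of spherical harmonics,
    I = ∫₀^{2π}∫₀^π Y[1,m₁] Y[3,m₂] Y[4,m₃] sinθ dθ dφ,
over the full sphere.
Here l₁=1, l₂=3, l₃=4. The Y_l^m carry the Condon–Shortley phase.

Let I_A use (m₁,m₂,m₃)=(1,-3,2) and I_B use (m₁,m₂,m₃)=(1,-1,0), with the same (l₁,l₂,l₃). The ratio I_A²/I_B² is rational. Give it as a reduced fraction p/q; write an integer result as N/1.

1/6

Same 1,3,4: normalisation and zero-m 3j drop out of the ratio.
A: Δ: 0! 2! 6! / 9! → 1/252; sum: t=0:+1/1440 = 1/1440; 3j²(1 3 4; 1 -3 2) = Δ·Π!·Σ² = 1/252  (sign +1)
B: Δ: 0! 2! 6! / 9! → 1/252; sum: t=0:+1/96 = 1/96; 3j²(1 3 4; 1 -1 0) = Δ·Π!·Σ² = 1/42  (sign +1)
I_A²/I_B² = (1/252)/(1/42) = 1/6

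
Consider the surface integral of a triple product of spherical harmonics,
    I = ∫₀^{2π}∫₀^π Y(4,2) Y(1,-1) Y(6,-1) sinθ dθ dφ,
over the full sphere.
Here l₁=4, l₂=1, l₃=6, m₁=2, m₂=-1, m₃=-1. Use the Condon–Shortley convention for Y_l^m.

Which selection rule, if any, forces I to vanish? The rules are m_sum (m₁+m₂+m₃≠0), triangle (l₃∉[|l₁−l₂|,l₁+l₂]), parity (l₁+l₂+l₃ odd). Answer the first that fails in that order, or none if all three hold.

triangle

Σmᵢ = 0  ✓
l₃∈[|l₁−l₂|,l₁+l₂]=[3,5], have l₃=6  ✗
Σlᵢ = 11 ⇒ odd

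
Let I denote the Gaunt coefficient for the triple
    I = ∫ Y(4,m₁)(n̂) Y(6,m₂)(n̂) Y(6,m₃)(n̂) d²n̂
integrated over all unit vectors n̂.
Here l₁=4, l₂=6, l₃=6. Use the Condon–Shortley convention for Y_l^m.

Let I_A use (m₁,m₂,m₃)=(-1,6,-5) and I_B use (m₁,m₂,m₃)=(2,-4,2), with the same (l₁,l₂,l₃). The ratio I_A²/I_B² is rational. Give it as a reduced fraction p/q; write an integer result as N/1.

5445/529

l's match ⇒ only the (l;m) 3-j factors differ between A and B.
A: triangle coeff Δ(4,6,6) = 1/15315300; Σ_t [4,4]: t=4:+1/5806080 = 1/5806080; (3j)²=165/6188 [(4 6 6; -1 6 -5)], sign=-1
B: triangle coeff Δ(4,6,6) = 1/15315300; Σ_t [0,2]: t=0:+1/138240 t=1:−1/181440 t=2:+1/3870720 = 23/11612160; (3j)²=529/204204 [(4 6 6; 2 -4 2)], sign=+1
I_A²/I_B² = (165/6188)/(529/204204) = 5445/529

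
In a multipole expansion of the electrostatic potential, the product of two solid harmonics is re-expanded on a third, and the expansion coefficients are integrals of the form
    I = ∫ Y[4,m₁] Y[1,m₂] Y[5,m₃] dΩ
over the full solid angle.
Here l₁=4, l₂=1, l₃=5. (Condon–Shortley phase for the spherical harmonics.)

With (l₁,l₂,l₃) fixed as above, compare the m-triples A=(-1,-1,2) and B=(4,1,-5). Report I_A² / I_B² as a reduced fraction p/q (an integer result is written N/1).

Same 4,1,5: normalisation and zero-m 3j drop out of the ratio.
A: Δ: 0! 8! 2! / 11! → 1/495; sum: t=0:+1/1440 = 1/1440; 3j²(4 1 5; -1 -1 2) = Δ·Π!·Σ² = 7/165  (sign -1)
B: Δ: 0! 8! 2! / 11! → 1/495; sum: t=0:+1/80640 = 1/80640; 3j²(4 1 5; 4 1 -5) = Δ·Π!·Σ² = 1/11  (sign +1)
I_A²/I_B² = (7/165)/(1/11) = 7/15

7/15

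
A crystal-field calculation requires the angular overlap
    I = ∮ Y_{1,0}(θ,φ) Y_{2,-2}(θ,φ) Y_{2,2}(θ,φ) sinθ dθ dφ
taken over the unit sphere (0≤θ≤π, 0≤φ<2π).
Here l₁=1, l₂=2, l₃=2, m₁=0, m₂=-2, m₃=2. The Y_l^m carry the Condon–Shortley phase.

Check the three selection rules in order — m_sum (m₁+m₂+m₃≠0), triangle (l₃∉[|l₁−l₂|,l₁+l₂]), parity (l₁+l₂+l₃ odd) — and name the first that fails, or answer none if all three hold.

m₁+m₂+m₃ = 0 − 2 + 2 = 0  ✓
triangle: |1−2|=1 ≤ l₃=2 ≤ 1+2=3  ✓
parity: l₁+l₂+l₃ = 5 is odd  ✗

parity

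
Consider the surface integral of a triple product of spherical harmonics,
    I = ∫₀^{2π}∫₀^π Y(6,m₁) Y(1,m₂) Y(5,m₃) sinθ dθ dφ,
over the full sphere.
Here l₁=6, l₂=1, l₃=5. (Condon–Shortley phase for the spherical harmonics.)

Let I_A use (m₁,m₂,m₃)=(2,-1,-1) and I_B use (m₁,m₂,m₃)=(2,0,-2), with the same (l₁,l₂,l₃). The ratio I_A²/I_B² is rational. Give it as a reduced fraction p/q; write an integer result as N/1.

7/8

Shared (l₁,l₂,l₃)=(6,1,5): N and (l;000)² cancel in I_A²/I_B².
A: Δ = 2!·10!·0!/13! = 1/858; Racah Σ t=0..0: t=0:+1/34560 = 1/34560; ⇒ 3j(6 1 5; 2 -1 -1)² = 14/429, sgn +1
B: Δ = 2!·10!·0!/13! = 1/858; Racah Σ t=1..1: t=1:−1/30240 = -1/30240; ⇒ 3j(6 1 5; 2 0 -2)² = 16/429, sgn +1
I_A²/I_B² = (14/429)/(16/429) = 7/8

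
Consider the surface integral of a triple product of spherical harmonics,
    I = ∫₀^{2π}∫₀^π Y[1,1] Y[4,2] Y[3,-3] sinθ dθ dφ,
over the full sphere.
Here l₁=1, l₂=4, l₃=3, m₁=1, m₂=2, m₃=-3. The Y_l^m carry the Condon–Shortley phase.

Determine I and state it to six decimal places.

m-sum 0 ✓  L=8 even ✓  3≤3≤5 ✓
Π(2lᵢ+1) = 3×9×7 = 189
triangle coeff Δ(1,4,3) = 1/252
Σ_t [1,1]: t=1:−1/36 = -1/36
(3j)²=4/63 [(1 4 3; 0 0 0)], sign=+1
Σ_t [0,0]: t=0:+1/1440 = 1/1440
(3j)²=1/252 [(1 4 3; 1 2 -3)], sign=+1
⇒ 4πI² = 1/21
I = (+1)√(1/21/(4π)) = 0.06155813

0.061558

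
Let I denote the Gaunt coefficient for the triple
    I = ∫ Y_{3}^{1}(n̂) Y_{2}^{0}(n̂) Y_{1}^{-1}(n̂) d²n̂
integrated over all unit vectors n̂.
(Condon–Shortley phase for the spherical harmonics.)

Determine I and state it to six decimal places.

-0.202301

Checks pass: Σm=0; 6 even; l₃=1∈[1,5].
(2·3+1)(2·2+1)(2·1+1) = 105
Δ: 4! 2! 0! / 7! → 1/105
sum: t=2:+1/4 = 1/4
3j²(3 2 1; 0 0 0) = Δ·Π!·Σ² = 3/35  (sign -1)
sum: t=2:+1/8 = 1/8
3j²(3 2 1; 1 0 -1) = Δ·Π!·Σ² = 2/35  (sign +1)
combine: 4πI² = 105·3/35·2/35 = 18/35
take √, sign -1: I = -0.20230066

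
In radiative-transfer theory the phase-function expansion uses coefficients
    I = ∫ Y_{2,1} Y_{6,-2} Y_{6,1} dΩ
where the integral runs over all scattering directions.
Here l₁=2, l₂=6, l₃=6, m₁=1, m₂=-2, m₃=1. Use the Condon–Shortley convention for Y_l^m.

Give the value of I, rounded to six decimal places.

m-sum 0 ✓  L=14 even ✓  4≤6≤8 ✓
Π(2lᵢ+1) = 5×13×13 = 845
triangle coeff Δ(2,6,6) = 1/90090
Σ_t [0,2]: t=0:+1/69120 t=1:−1/14400 t=2:+1/69120 = -7/172800
(3j)²=14/715 [(2 6 6; 0 0 0)], sign=-1
Σ_t [0,1]: t=0:+1/34560 t=1:−1/60480 = 1/80640
(3j)²=6/1001 [(2 6 6; 1 -2 1)], sign=-1
⇒ 4πI² = 12/121
I = (+1)√(12/121/(4π)) = 0.08883682

0.088837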